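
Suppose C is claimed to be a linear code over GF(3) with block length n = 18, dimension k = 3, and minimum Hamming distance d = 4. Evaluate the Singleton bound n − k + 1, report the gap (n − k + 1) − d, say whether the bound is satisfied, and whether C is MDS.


Singleton RHS = n − k + 1 = 16, slack = 12, bound satisfied, not MDS.

Singleton bound: d ≤ n − k + 1.
Here n = 18, k = 3, so n − k + 1 = 16.
Given d = 4, check d ≤ 16: YES.
Slack = (n − k + 1) − d = 12.
The code is NOT MDS (slack = 12 > 0).
Description: the claimed parameters are [18, 3, 4]_3; such a code would be non-MDS.


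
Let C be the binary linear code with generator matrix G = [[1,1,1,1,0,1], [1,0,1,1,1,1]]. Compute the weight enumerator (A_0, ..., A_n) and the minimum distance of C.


Weight distribution: A_0 = 1, A_2 = 1, A_5 = 2. Minimum distance d = 2.

Enumerate all 2^2 = 4 messages m ∈ F_2^2.
For each, compute codeword c = mG in F_2^6, then tally its weight.
  m = 00 → c = 000000, weight = 0.
  m = 10 → c = 111101, weight = 5.
  m = 01 → c = 101111, weight = 5.
  m = 11 → c = 010010, weight = 2.
Tally weights:
  weight 0: 1 codewords.
  weight 2: 1 codewords.
  weight 5: 2 codewords.
Minimum distance d = smallest w > 0 with A_w > 0 = 2.
Sanity: Σ A_w = 4 = 2^2 = 4 ✓.


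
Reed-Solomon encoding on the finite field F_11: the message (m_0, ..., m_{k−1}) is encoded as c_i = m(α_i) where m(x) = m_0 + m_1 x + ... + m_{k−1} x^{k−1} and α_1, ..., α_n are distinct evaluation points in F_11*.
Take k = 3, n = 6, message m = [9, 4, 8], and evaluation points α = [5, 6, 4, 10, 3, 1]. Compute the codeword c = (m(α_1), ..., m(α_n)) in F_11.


c = [9, 2, 10, 2, 5, 10]

Message polynomial: m(x) = 9 + 4·x + 8·x^2 (mod 11).
For each evaluation point α_i, compute m(α_i) mod 11:
  α_1 = 5: Horner steps 8 → 0 → 9, so m(5) = 9.
  α_2 = 6: Horner steps 8 → 8 → 2, so m(6) = 2.
  α_3 = 4: Horner steps 8 → 3 → 10, so m(4) = 10.
  α_4 = 10: Horner steps 8 → 7 → 2, so m(10) = 2.
  α_5 = 3: Horner steps 8 → 6 → 5, so m(3) = 5.
  α_6 = 1: Horner steps 8 → 1 → 10, so m(1) = 10.
Codeword c = [9, 2, 10, 2, 5, 10] ∈ F_11^6.


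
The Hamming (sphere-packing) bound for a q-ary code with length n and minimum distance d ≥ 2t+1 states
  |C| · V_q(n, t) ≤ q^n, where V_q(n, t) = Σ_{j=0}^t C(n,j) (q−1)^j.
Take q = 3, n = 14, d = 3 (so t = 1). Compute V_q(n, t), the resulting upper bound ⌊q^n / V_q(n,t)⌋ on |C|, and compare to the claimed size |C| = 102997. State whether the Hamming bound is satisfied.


V_q(n, t) = 29, q^n = 4782969, Hamming bound = 164929, |C| = 102997 ≤ bound (satisfied).

Step 1: Compute V_q(n, t) = Σ_{j=0}^1 C(n, j) (q−1)^j.
  j = 0: C(14,0)·(2)^0 = 1·1 = 1.
  j = 1: C(14,1)·(2)^1 = 14·2 = 28.
  V_q(n, t) = 1 + 28 = 29.
Step 2: q^n = 3^14 = 4782969.
Step 3: Hamming bound ⌊q^n / V_q(n,t)⌋ = ⌊4782969/29⌋ = 164929.
Step 4: Compare |C| = 102997 to 164929: satisfied.
The claimed |C| lies below the Hamming bound.


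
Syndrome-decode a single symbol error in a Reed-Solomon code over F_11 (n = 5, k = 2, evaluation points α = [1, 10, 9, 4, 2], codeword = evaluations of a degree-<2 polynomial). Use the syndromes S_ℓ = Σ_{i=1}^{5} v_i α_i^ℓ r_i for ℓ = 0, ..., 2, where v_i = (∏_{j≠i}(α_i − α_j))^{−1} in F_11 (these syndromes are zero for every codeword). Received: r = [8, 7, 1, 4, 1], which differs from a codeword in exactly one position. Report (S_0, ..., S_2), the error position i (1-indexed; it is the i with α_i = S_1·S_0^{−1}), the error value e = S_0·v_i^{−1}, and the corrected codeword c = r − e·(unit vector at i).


S = (1, 2, 4), error at position 5, error magnitude e = 9, c = [8, 7, 1, 4, 3].

Step 1: column multipliers v_i = (∏_{j≠i}(α_i − α_j))^{−1} mod 11.
  i = 1 (α = 1): (1−10)(1−9)(1−4)(1−2) = (−9)·(−8)·(−3)·(−1) = 216 ≡ 7, so v_1 = 7^{−1} = 8 (mod 11).
  i = 2 (α = 10): (10−1)(10−9)(10−4)(10−2) = 9·1·6·8 = 432 ≡ 3, so v_2 = 3^{−1} = 4 (mod 11).
  i = 3 (α = 9): (9−1)(9−10)(9−4)(9−2) = 8·(−1)·5·7 = −280 ≡ 6, so v_3 = 6^{−1} = 2 (mod 11).
  i = 4 (α = 4): (4−1)(4−10)(4−9)(4−2) = 3·(−6)·(−5)·2 = 180 ≡ 4, so v_4 = 4^{−1} = 3 (mod 11).
  i = 5 (α = 2): (2−1)(2−10)(2−9)(2−4) = 1·(−8)·(−7)·(−2) = −112 ≡ 9, so v_5 = 9^{−1} = 5 (mod 11).
  v = [8, 4, 2, 3, 5].
Step 2: syndromes of r = [8, 7, 1, 4, 1] (all sums mod 11).
  S_0 = Σ v_i r_i = 8·8 + 4·7 + 2·1 + 3·4 + 5·1 = 111 ≡ 1.
  S_1 = Σ v_i α_i r_i = 8·1·8 + 4·10·7 + 2·9·1 + 3·4·4 + 5·2·1 = 420 ≡ 2.
  α_i^2 mod 11 = [1, 1, 4, 5, 4].
  S_2 = Σ v_i α_i^2 r_i = 8·1·8 + 4·1·7 + 2·4·1 + 3·5·4 + 5·4·1 = 180 ≡ 4.
  S = (1, 2, 4) ≠ 0, so r is not a codeword (an error is present).
Step 3: locate the error. For a single error e at position i, S_ℓ = v_i·e·α_i^ℓ, so α_err = S_1/S_0.
  S_0^{−1} = 1^{−1} = 1 (mod 11), so α_err = 2·1 = 2 ≡ 2 = α_5. Error position i = 5.
  Consistency check: S_2/S_1 = 4·6 = 24 ≡ 2 = α_err ✓ (single-error assumption holds).
Step 4: error magnitude e = S_0/v_5 = S_0·∏_{j≠5}(α_5 − α_j) = 1·9 = 9 ≡ 9 (mod 11).
Step 5: correct position 5: c_5 = r_5 − e = 1 − 9 ≡ 3 (mod 11). Hence c = [8, 7, 1, 4, 3].
  Check: interpolating c through the α_i gives m(x) = 2 + 6·x (degree < 2) with m(α_i) = c_i for every i, so c is indeed a codeword.


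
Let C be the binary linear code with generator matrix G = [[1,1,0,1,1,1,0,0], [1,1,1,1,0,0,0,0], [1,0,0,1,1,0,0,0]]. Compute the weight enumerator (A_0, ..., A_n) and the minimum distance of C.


Weight distribution: A_0 = 1, A_2 = 1, A_3 = 3, A_4 = 2, A_5 = 1. Minimum distance d = 2.

Enumerate all 2^3 = 8 messages m ∈ F_2^3.
For each, compute codeword c = mG in F_2^8, then tally its weight.
  m = 000 → c = 00000000, weight = 0.
  m = 100 → c = 11011100, weight = 5.
  m = 010 → c = 11110000, weight = 4.
  m = 110 → c = 00101100, weight = 3.
  m = 001 → c = 10011000, weight = 3.
  m = 101 → c = 01000100, weight = 2.
  m = 011 → c = 01101000, weight = 3.
  m = 111 → c = 10110100, weight = 4.
Tally weights:
  weight 0: 1 codewords.
  weight 2: 1 codewords.
  weight 3: 3 codewords.
  weight 4: 2 codewords.
  weight 5: 1 codewords.
Minimum distance d = smallest w > 0 with A_w > 0 = 2.
Sanity: Σ A_w = 8 = 2^3 = 8 ✓.


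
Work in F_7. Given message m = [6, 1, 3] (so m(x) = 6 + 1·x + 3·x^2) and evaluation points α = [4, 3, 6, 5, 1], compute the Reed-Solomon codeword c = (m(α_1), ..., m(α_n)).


c = [2, 1, 1, 2, 3]

Message polynomial: m(x) = 6 + 1·x + 3·x^2 (mod 7).
For each evaluation point α_i, compute m(α_i) mod 7:
  α_1 = 4: Horner steps 3 → 6 → 2, so m(4) = 2.
  α_2 = 3: Horner steps 3 → 3 → 1, so m(3) = 1.
  α_3 = 6: Horner steps 3 → 5 → 1, so m(6) = 1.
  α_4 = 5: Horner steps 3 → 2 → 2, so m(5) = 2.
  α_5 = 1: Horner steps 3 → 4 → 3, so m(1) = 3.
Codeword c = [2, 1, 1, 2, 3] ∈ F_7^5.


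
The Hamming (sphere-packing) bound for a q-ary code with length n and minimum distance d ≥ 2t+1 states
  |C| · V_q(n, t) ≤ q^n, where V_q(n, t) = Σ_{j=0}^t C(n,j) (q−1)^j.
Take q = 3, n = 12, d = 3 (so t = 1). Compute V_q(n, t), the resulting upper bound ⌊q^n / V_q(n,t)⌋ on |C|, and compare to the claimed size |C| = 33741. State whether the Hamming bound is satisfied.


V_q(n, t) = 25, q^n = 531441, Hamming bound = 21257, |C| = 33741 > bound (violated).

Step 1: Compute V_q(n, t) = Σ_{j=0}^1 C(n, j) (q−1)^j.
  j = 0: C(12,0)·(2)^0 = 1·1 = 1.
  j = 1: C(12,1)·(2)^1 = 12·2 = 24.
  V_q(n, t) = 1 + 24 = 25.
Step 2: q^n = 3^12 = 531441.
Step 3: Hamming bound ⌊q^n / V_q(n,t)⌋ = ⌊531441/25⌋ = 21257.
Step 4: Compare |C| = 33741 to 21257: violated.
The claimed |C| lies above the Hamming bound, so no 3-ary code of length 12 with d ≥ 3 can have 33741 codewords.


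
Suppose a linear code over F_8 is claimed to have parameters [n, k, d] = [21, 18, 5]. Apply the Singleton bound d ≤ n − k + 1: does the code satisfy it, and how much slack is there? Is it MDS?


Singleton RHS = n − k + 1 = 4, slack = -1, bound violated (no such code; not MDS).

Singleton bound: d ≤ n − k + 1.
Here n = 21, k = 18, so n − k + 1 = 4.
Given d = 5, check d ≤ 4: NO.
Slack = (n − k + 1) − d = -1.
The slack is negative: d = 5 exceeds n − k + 1 = 4 by 1, so the Singleton bound is violated and no linear [21, 18, 5]_8 code can exist. In particular it is not MDS (MDS requires d = n − k + 1 exactly).
Description: the claimed parameters are [21, 18, 5]_8; such a code would be impossible (violates the Singleton bound).


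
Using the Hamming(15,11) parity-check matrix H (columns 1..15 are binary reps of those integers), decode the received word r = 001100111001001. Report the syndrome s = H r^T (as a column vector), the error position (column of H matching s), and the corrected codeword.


s = (0, 0, 1, 0)^T, error position = 2, corrected codeword c = 011100111001001

Compute s = H r^T mod 2 one row at a time:
  s_1 = 1 + 1 + 0 + 0 + 1 + 0 + 0 + 1 = 4 ≡ 0 (mod 2).
  s_2 = 1 + 0 + 0 + 1 + 1 + 0 + 0 + 1 = 4 ≡ 0 (mod 2).
  s_3 = 0 + 1 + 0 + 1 + 0 + 0 + 0 + 1 = 3 ≡ 1 (mod 2).
  s_4 = 0 + 1 + 0 + 1 + 1 + 0 + 0 + 1 = 4 ≡ 0 (mod 2).
s = (0, 0, 1, 0)^T — this equals column 2 of H (binary 0010), so error is at position 2.
Correct: flip bit 2 of r = 001100111001001 to get c = 011100111001001.


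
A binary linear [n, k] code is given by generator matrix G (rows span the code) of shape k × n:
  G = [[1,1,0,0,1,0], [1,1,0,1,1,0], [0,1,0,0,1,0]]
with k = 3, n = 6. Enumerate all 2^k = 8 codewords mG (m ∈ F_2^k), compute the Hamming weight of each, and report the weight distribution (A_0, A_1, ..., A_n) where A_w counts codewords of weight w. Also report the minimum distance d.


Weight distribution: A_0 = 1, A_1 = 2, A_2 = 2, A_3 = 2, A_4 = 1. Minimum distance d = 1.

Enumerate all 2^3 = 8 messages m ∈ F_2^3.
For each, compute codeword c = mG in F_2^6, then tally its weight.
  m = 000 → c = 000000, weight = 0.
  m = 100 → c = 110010, weight = 3.
  m = 010 → c = 110110, weight = 4.
  m = 110 → c = 000100, weight = 1.
  m = 001 → c = 010010, weight = 2.
  m = 101 → c = 100000, weight = 1.
  m = 011 → c = 100100, weight = 2.
  m = 111 → c = 010110, weight = 3.
Tally weights:
  weight 0: 1 codewords.
  weight 1: 2 codewords.
  weight 2: 2 codewords.
  weight 3: 2 codewords.
  weight 4: 1 codewords.
Minimum distance d = smallest w > 0 with A_w > 0 = 1.
Sanity: Σ A_w = 8 = 2^3 = 8 ✓.


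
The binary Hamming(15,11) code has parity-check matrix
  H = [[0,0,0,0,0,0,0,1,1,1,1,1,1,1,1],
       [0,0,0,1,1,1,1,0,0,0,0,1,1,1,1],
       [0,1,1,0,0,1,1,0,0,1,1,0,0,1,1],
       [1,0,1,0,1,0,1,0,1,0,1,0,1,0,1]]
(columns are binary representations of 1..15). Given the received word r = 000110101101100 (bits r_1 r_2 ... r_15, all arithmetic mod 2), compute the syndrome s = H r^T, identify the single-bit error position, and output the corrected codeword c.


s = (0, 1, 0, 0)^T, error position = 4, corrected codeword c = 000010101101100

Compute s = H r^T mod 2 one row at a time:
  s_1 = 0 + 1 + 1 + 0 + 1 + 1 + 0 + 0 = 4 ≡ 0 (mod 2).
  s_2 = 1 + 1 + 0 + 1 + 1 + 1 + 0 + 0 = 5 ≡ 1 (mod 2).
  s_3 = 0 + 0 + 0 + 1 + 1 + 0 + 0 + 0 = 2 ≡ 0 (mod 2).
  s_4 = 0 + 0 + 1 + 1 + 1 + 0 + 1 + 0 = 4 ≡ 0 (mod 2).
s = (0, 1, 0, 0)^T — this equals column 4 of H (binary 0100), so error is at position 4.
Correct: flip bit 4 of r = 000110101101100 to get c = 000010101101100.


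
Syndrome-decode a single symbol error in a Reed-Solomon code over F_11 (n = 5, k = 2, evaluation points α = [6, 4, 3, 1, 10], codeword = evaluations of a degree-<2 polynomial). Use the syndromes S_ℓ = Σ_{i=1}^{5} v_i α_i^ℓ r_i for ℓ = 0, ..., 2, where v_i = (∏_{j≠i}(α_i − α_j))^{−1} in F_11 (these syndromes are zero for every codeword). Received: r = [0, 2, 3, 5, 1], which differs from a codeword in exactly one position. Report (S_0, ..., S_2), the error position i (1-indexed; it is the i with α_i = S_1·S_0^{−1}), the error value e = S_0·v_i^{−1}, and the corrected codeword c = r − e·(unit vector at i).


S = (1, 10, 1), error at position 5, error magnitude e = 5, c = [0, 2, 3, 5, 7].

Step 1: column multipliers v_i = (∏_{j≠i}(α_i − α_j))^{−1} mod 11.
  i = 1 (α = 6): (6−4)(6−3)(6−1)(6−10) = 2·3·5·(−4) = −120 ≡ 1, so v_1 = 1^{−1} = 1 (mod 11).
  i = 2 (α = 4): (4−6)(4−3)(4−1)(4−10) = (−2)·1·3·(−6) = 36 ≡ 3, so v_2 = 3^{−1} = 4 (mod 11).
  i = 3 (α = 3): (3−6)(3−4)(3−1)(3−10) = (−3)·(−1)·2·(−7) = −42 ≡ 2, so v_3 = 2^{−1} = 6 (mod 11).
  i = 4 (α = 1): (1−6)(1−4)(1−3)(1−10) = (−5)·(−3)·(−2)·(−9) = 270 ≡ 6, so v_4 = 6^{−1} = 2 (mod 11).
  i = 5 (α = 10): (10−6)(10−4)(10−3)(10−1) = 4·6·7·9 = 1512 ≡ 5, so v_5 = 5^{−1} = 9 (mod 11).
  v = [1, 4, 6, 2, 9].
Step 2: syndromes of r = [0, 2, 3, 5, 1] (all sums mod 11).
  S_0 = Σ v_i r_i = 1·0 + 4·2 + 6·3 + 2·5 + 9·1 = 45 ≡ 1.
  S_1 = Σ v_i α_i r_i = 1·6·0 + 4·4·2 + 6·3·3 + 2·1·5 + 9·10·1 = 186 ≡ 10.
  α_i^2 mod 11 = [3, 5, 9, 1, 1].
  S_2 = Σ v_i α_i^2 r_i = 1·3·0 + 4·5·2 + 6·9·3 + 2·1·5 + 9·1·1 = 221 ≡ 1.
  S = (1, 10, 1) ≠ 0, so r is not a codeword (an error is present).
Step 3: locate the error. For a single error e at position i, S_ℓ = v_i·e·α_i^ℓ, so α_err = S_1/S_0.
  S_0^{−1} = 1^{−1} = 1 (mod 11), so α_err = 10·1 = 10 ≡ 10 = α_5. Error position i = 5.
  Consistency check: S_2/S_1 = 1·10 = 10 ≡ 10 = α_err ✓ (single-error assumption holds).
Step 4: error magnitude e = S_0/v_5 = S_0·∏_{j≠5}(α_5 − α_j) = 1·5 = 5 ≡ 5 (mod 11).
Step 5: correct position 5: c_5 = r_5 − e = 1 − 5 ≡ 7 (mod 11). Hence c = [0, 2, 3, 5, 7].
  Check: interpolating c through the α_i gives m(x) = 6 + 10·x (degree < 2) with m(α_i) = c_i for every i, so c is indeed a codeword.


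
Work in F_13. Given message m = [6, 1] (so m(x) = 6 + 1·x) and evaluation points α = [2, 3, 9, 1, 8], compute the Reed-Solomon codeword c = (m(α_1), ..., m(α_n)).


c = [8, 9, 2, 7, 1]

Message polynomial: m(x) = 6 + 1·x (mod 13).
For each evaluation point α_i, compute m(α_i) mod 13:
  α_1 = 2: Horner steps 1 → 8, so m(2) = 8.
  α_2 = 3: Horner steps 1 → 9, so m(3) = 9.
  α_3 = 9: Horner steps 1 → 2, so m(9) = 2.
  α_4 = 1: Horner steps 1 → 7, so m(1) = 7.
  α_5 = 8: Horner steps 1 → 1, so m(8) = 1.
Codeword c = [8, 9, 2, 7, 1] ∈ F_13^5.


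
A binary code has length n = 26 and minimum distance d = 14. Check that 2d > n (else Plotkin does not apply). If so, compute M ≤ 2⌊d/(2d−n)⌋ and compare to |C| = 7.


Plotkin bound M ≤ 14; given |C| = 7 ≤ bound (satisfied).

Check applicability: 2d = 28, n = 26.
2d − n = 2 > 0, so Plotkin applies.
Compute d/(2d−n) = 14/2 ≈ 7.0000.
⌊d/(2d−n)⌋ = 7.
Plotkin bound: M ≤ 2·7 = 14.
Given |C| = 7, check: satisfied.
This |C| is below the Plotkin bound.


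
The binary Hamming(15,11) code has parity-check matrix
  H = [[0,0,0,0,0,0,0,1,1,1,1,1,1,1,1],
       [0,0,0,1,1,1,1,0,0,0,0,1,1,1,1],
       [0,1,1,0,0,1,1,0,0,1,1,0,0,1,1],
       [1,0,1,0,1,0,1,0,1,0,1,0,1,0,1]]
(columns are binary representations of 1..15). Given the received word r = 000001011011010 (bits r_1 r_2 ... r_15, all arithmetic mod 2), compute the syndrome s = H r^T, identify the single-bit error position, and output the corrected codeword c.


s = (1, 1, 1, 0)^T, error position = 14, corrected codeword c = 000001011011000

Compute s = H r^T mod 2 one row at a time:
  s_1 = 1 + 1 + 0 + 1 + 1 + 0 + 1 + 0 = 5 ≡ 1 (mod 2).
  s_2 = 0 + 0 + 1 + 0 + 1 + 0 + 1 + 0 = 3 ≡ 1 (mod 2).
  s_3 = 0 + 0 + 1 + 0 + 0 + 1 + 1 + 0 = 3 ≡ 1 (mod 2).
  s_4 = 0 + 0 + 0 + 0 + 1 + 1 + 0 + 0 = 2 ≡ 0 (mod 2).
s = (1, 1, 1, 0)^T — this equals column 14 of H (binary 1110), so error is at position 14.
Correct: flip bit 14 of r = 000001011011010 to get c = 000001011011000.


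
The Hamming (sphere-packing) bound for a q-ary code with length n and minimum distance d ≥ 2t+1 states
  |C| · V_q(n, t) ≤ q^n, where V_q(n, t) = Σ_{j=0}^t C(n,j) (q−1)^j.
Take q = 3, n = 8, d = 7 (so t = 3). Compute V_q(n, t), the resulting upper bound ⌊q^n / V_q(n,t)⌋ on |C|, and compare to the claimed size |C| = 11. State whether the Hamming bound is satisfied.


V_q(n, t) = 577, q^n = 6561, Hamming bound = 11, |C| = 11 ≤ bound (satisfied).

Step 1: Compute V_q(n, t) = Σ_{j=0}^3 C(n, j) (q−1)^j.
  j = 0: C(8,0)·(2)^0 = 1·1 = 1.
  j = 1: C(8,1)·(2)^1 = 8·2 = 16.
  j = 2: C(8,2)·(2)^2 = 28·4 = 112.
  j = 3: C(8,3)·(2)^3 = 56·8 = 448.
  V_q(n, t) = 1 + 16 + 112 + 448 = 577.
Step 2: q^n = 3^8 = 6561.
Step 3: Hamming bound ⌊q^n / V_q(n,t)⌋ = ⌊6561/577⌋ = 11.
Step 4: Compare |C| = 11 to 11: satisfied.
The claimed |C| lies at the Hamming bound (tight).


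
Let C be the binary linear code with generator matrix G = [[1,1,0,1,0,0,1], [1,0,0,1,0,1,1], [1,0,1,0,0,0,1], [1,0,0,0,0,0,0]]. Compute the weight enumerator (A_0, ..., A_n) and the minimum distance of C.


Weight distribution: A_0 = 1, A_1 = 1, A_2 = 2, A_3 = 6, A_4 = 5, A_5 = 1. Minimum distance d = 1.

Enumerate all 2^4 = 16 messages m ∈ F_2^4.
For each, compute codeword c = mG in F_2^7, then tally its weight.
  m = 0000 → c = 0000000, weight = 0.
  m = 1000 → c = 1101001, weight = 4.
  m = 0100 → c = 1001011, weight = 4.
  m = 1100 → c = 0100010, weight = 2.
  m = 0010 → c = 1010001, weight = 3.
  m = 1010 → c = 0111000, weight = 3.
  m = 0110 → c = 0011010, weight = 3.
  m = 1110 → c = 1110011, weight = 5.
  m = 0001 → c = 1000000, weight = 1.
  m = 1001 → c = 0101001, weight = 3.
  m = 0101 → c = 0001011, weight = 3.
  m = 1101 → c = 1100010, weight = 3.
  m = 0011 → c = 0010001, weight = 2.
  m = 1011 → c = 1111000, weight = 4.
  m = 0111 → c = 1011010, weight = 4.
  m = 1111 → c = 0110011, weight = 4.
Tally weights:
  weight 0: 1 codewords.
  weight 1: 1 codewords.
  weight 2: 2 codewords.
  weight 3: 6 codewords.
  weight 4: 5 codewords.
  weight 5: 1 codewords.
Minimum distance d = smallest w > 0 with A_w > 0 = 1.
Sanity: Σ A_w = 16 = 2^4 = 16 ✓.


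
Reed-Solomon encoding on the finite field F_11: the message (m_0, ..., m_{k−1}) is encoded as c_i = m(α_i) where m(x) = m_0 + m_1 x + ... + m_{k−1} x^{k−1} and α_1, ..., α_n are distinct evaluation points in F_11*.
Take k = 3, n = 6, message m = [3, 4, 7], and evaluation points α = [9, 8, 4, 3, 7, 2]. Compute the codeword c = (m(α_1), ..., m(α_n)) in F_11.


c = [1, 10, 10, 1, 0, 6]

Message polynomial: m(x) = 3 + 4·x + 7·x^2 (mod 11).
For each evaluation point α_i, compute m(α_i) mod 11:
  α_1 = 9: Horner steps 7 → 1 → 1, so m(9) = 1.
  α_2 = 8: Horner steps 7 → 5 → 10, so m(8) = 10.
  α_3 = 4: Horner steps 7 → 10 → 10, so m(4) = 10.
  α_4 = 3: Horner steps 7 → 3 → 1, so m(3) = 1.
  α_5 = 7: Horner steps 7 → 9 → 0, so m(7) = 0.
  α_6 = 2: Horner steps 7 → 7 → 6, so m(2) = 6.
Codeword c = [1, 10, 10, 1, 0, 6] ∈ F_11^6.


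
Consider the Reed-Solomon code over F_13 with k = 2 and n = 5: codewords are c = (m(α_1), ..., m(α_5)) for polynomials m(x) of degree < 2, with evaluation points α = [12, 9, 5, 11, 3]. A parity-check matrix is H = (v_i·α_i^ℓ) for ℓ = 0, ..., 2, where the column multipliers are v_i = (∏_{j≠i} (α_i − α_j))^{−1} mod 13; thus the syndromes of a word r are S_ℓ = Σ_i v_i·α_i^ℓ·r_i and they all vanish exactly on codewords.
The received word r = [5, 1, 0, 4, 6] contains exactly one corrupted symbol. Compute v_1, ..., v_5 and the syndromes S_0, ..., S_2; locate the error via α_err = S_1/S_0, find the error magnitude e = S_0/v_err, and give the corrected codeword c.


S = (6, 1, 11), error at position 4, error magnitude e = 9, c = [5, 1, 0, 8, 6].

Step 1: column multipliers v_i = (∏_{j≠i}(α_i − α_j))^{−1} mod 13.
  i = 1 (α = 12): (12−9)(12−5)(12−11)(12−3) = 3·7·1·9 = 189 ≡ 7, so v_1 = 7^{−1} = 2 (mod 13).
  i = 2 (α = 9): (9−12)(9−5)(9−11)(9−3) = (−3)·4·(−2)·6 = 144 ≡ 1, so v_2 = 1^{−1} = 1 (mod 13).
  i = 3 (α = 5): (5−12)(5−9)(5−11)(5−3) = (−7)·(−4)·(−6)·2 = −336 ≡ 2, so v_3 = 2^{−1} = 7 (mod 13).
  i = 4 (α = 11): (11−12)(11−9)(11−5)(11−3) = (−1)·2·6·8 = −96 ≡ 8, so v_4 = 8^{−1} = 5 (mod 13).
  i = 5 (α = 3): (3−12)(3−9)(3−5)(3−11) = (−9)·(−6)·(−2)·(−8) = 864 ≡ 6, so v_5 = 6^{−1} = 11 (mod 13).
  v = [2, 1, 7, 5, 11].
Step 2: syndromes of r = [5, 1, 0, 4, 6] (all sums mod 13).
  S_0 = Σ v_i r_i = 2·5 + 1·1 + 7·0 + 5·4 + 11·6 = 97 ≡ 6.
  S_1 = Σ v_i α_i r_i = 2·12·5 + 1·9·1 + 7·5·0 + 5·11·4 + 11·3·6 = 547 ≡ 1.
  α_i^2 mod 13 = [1, 3, 12, 4, 9].
  S_2 = Σ v_i α_i^2 r_i = 2·1·5 + 1·3·1 + 7·12·0 + 5·4·4 + 11·9·6 = 687 ≡ 11.
  S = (6, 1, 11) ≠ 0, so r is not a codeword (an error is present).
Step 3: locate the error. For a single error e at position i, S_ℓ = v_i·e·α_i^ℓ, so α_err = S_1/S_0.
  S_0^{−1} = 6^{−1} = 11 (mod 13), so α_err = 1·11 = 11 ≡ 11 = α_4. Error position i = 4.
  Consistency check: S_2/S_1 = 11·1 = 11 ≡ 11 = α_err ✓ (single-error assumption holds).
Step 4: error magnitude e = S_0/v_4 = S_0·∏_{j≠4}(α_4 − α_j) = 6·8 = 48 ≡ 9 (mod 13).
Step 5: correct position 4: c_4 = r_4 − e = 4 − 9 ≡ 8 (mod 13). Hence c = [5, 1, 0, 8, 6].
  Check: interpolating c through the α_i gives m(x) = 2 + 10·x (degree < 2) with m(α_i) = c_i for every i, so c is indeed a codeword.


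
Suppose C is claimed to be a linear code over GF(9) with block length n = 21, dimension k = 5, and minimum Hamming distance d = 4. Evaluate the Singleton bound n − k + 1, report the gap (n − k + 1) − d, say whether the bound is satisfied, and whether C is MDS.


Singleton RHS = n − k + 1 = 17, slack = 13, bound satisfied, not MDS.

Singleton bound: d ≤ n − k + 1.
Here n = 21, k = 5, so n − k + 1 = 17.
Given d = 4, check d ≤ 17: YES.
Slack = (n − k + 1) − d = 13.
The code is NOT MDS (slack = 13 > 0).
Description: the claimed parameters are [21, 5, 4]_9; such a code would be non-MDS.


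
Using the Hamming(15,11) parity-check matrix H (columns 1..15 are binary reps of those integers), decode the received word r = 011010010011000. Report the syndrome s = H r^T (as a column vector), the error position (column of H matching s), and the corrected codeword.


s = (1, 0, 1, 1)^T, error position = 11, corrected codeword c = 011010010001000

Compute s = H r^T mod 2 one row at a time:
  s_1 = 1 + 0 + 0 + 1 + 1 + 0 + 0 + 0 = 3 ≡ 1 (mod 2).
  s_2 = 0 + 1 + 0 + 0 + 1 + 0 + 0 + 0 = 2 ≡ 0 (mod 2).
  s_3 = 1 + 1 + 0 + 0 + 0 + 1 + 0 + 0 = 3 ≡ 1 (mod 2).
  s_4 = 0 + 1 + 1 + 0 + 0 + 1 + 0 + 0 = 3 ≡ 1 (mod 2).
s = (1, 0, 1, 1)^T — this equals column 11 of H (binary 1011), so error is at position 11.
Correct: flip bit 11 of r = 011010010011000 to get c = 011010010001000.


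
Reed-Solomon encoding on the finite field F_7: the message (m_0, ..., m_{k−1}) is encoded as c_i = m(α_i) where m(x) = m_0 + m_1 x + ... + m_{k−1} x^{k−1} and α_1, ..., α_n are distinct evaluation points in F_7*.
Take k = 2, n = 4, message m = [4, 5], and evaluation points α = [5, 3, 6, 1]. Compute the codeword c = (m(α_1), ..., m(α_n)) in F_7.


c = [1, 5, 6, 2]

Message polynomial: m(x) = 4 + 5·x (mod 7).
For each evaluation point α_i, compute m(α_i) mod 7:
  α_1 = 5: Horner steps 5 → 1, so m(5) = 1.
  α_2 = 3: Horner steps 5 → 5, so m(3) = 5.
  α_3 = 6: Horner steps 5 → 6, so m(6) = 6.
  α_4 = 1: Horner steps 5 → 2, so m(1) = 2.
Codeword c = [1, 5, 6, 2] ∈ F_7^4.


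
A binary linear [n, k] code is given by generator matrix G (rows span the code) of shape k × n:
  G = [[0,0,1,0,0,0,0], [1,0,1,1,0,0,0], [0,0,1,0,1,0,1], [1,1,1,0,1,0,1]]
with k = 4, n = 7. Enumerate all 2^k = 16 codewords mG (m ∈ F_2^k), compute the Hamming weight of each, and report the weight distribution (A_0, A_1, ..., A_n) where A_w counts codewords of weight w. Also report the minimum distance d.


Weight distribution: A_0 = 1, A_1 = 1, A_2 = 4, A_3 = 4, A_4 = 3, A_5 = 3. Minimum distance d = 1.

Enumerate all 2^4 = 16 messages m ∈ F_2^4.
For each, compute codeword c = mG in F_2^7, then tally its weight.
  m = 0000 → c = 0000000, weight = 0.
  m = 1000 → c = 0010000, weight = 1.
  m = 0100 → c = 1011000, weight = 3.
  m = 1100 → c = 1001000, weight = 2.
  m = 0010 → c = 0010101, weight = 3.
  m = 1010 → c = 0000101, weight = 2.
  m = 0110 → c = 1001101, weight = 4.
  m = 1110 → c = 1011101, weight = 5.
  m = 0001 → c = 1110101, weight = 5.
  m = 1001 → c = 1100101, weight = 4.
  m = 0101 → c = 0101101, weight = 4.
  m = 1101 → c = 0111101, weight = 5.
  m = 0011 → c = 1100000, weight = 2.
  m = 1011 → c = 1110000, weight = 3.
  m = 0111 → c = 0111000, weight = 3.
  m = 1111 → c = 0101000, weight = 2.
Tally weights:
  weight 0: 1 codewords.
  weight 1: 1 codewords.
  weight 2: 4 codewords.
  weight 3: 4 codewords.
  weight 4: 3 codewords.
  weight 5: 3 codewords.
Minimum distance d = smallest w > 0 with A_w > 0 = 1.
Sanity: Σ A_w = 16 = 2^4 = 16 ✓.


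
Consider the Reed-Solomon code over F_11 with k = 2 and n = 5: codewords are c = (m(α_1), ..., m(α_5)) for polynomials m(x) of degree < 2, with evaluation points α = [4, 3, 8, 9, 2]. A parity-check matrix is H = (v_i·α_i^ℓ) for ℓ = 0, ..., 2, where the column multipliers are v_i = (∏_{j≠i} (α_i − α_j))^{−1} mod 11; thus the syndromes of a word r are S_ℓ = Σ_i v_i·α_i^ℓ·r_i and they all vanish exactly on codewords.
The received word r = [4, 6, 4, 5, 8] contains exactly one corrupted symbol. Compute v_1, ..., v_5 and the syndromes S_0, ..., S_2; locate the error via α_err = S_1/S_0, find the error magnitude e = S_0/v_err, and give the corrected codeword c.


S = (8, 9, 6), error at position 3, error magnitude e = 8, c = [4, 6, 7, 5, 8].

Step 1: column multipliers v_i = (∏_{j≠i}(α_i − α_j))^{−1} mod 11.
  i = 1 (α = 4): (4−3)(4−8)(4−9)(4−2) = 1·(−4)·(−5)·2 = 40 ≡ 7, so v_1 = 7^{−1} = 8 (mod 11).
  i = 2 (α = 3): (3−4)(3−8)(3−9)(3−2) = (−1)·(−5)·(−6)·1 = −30 ≡ 3, so v_2 = 3^{−1} = 4 (mod 11).
  i = 3 (α = 8): (8−4)(8−3)(8−9)(8−2) = 4·5·(−1)·6 = −120 ≡ 1, so v_3 = 1^{−1} = 1 (mod 11).
  i = 4 (α = 9): (9−4)(9−3)(9−8)(9−2) = 5·6·1·7 = 210 ≡ 1, so v_4 = 1^{−1} = 1 (mod 11).
  i = 5 (α = 2): (2−4)(2−3)(2−8)(2−9) = (−2)·(−1)·(−6)·(−7) = 84 ≡ 7, so v_5 = 7^{−1} = 8 (mod 11).
  v = [8, 4, 1, 1, 8].
Step 2: syndromes of r = [4, 6, 4, 5, 8] (all sums mod 11).
  S_0 = Σ v_i r_i = 8·4 + 4·6 + 1·4 + 1·5 + 8·8 = 129 ≡ 8.
  S_1 = Σ v_i α_i r_i = 8·4·4 + 4·3·6 + 1·8·4 + 1·9·5 + 8·2·8 = 405 ≡ 9.
  α_i^2 mod 11 = [5, 9, 9, 4, 4].
  S_2 = Σ v_i α_i^2 r_i = 8·5·4 + 4·9·6 + 1·9·4 + 1·4·5 + 8·4·8 = 688 ≡ 6.
  S = (8, 9, 6) ≠ 0, so r is not a codeword (an error is present).
Step 3: locate the error. For a single error e at position i, S_ℓ = v_i·e·α_i^ℓ, so α_err = S_1/S_0.
  S_0^{−1} = 8^{−1} = 7 (mod 11), so α_err = 9·7 = 63 ≡ 8 = α_3. Error position i = 3.
  Consistency check: S_2/S_1 = 6·5 = 30 ≡ 8 = α_err ✓ (single-error assumption holds).
Step 4: error magnitude e = S_0/v_3 = S_0·∏_{j≠3}(α_3 − α_j) = 8·1 = 8 ≡ 8 (mod 11).
Step 5: correct position 3: c_3 = r_3 − e = 4 − 8 ≡ 7 (mod 11). Hence c = [4, 6, 7, 5, 8].
  Check: interpolating c through the α_i gives m(x) = 1 + 9·x (degree < 2) with m(α_i) = c_i for every i, so c is indeed a codeword.


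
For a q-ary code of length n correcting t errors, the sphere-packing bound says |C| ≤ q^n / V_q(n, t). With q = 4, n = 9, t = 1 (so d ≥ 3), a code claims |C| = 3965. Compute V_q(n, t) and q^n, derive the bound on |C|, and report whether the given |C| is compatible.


V_q(n, t) = 28, q^n = 262144, Hamming bound = 9362, |C| = 3965 ≤ bound (satisfied).

Step 1: Compute V_q(n, t) = Σ_{j=0}^1 C(n, j) (q−1)^j.
  j = 0: C(9,0)·(3)^0 = 1·1 = 1.
  j = 1: C(9,1)·(3)^1 = 9·3 = 27.
  V_q(n, t) = 1 + 27 = 28.
Step 2: q^n = 4^9 = 262144.
Step 3: Hamming bound ⌊q^n / V_q(n,t)⌋ = ⌊262144/28⌋ = 9362.
Step 4: Compare |C| = 3965 to 9362: satisfied.
The claimed |C| lies below the Hamming bound.


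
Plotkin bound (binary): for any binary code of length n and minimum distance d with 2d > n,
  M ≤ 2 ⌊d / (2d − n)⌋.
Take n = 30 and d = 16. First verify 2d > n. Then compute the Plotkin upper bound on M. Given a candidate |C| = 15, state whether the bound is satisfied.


Plotkin bound M ≤ 16; given |C| = 15 ≤ bound (satisfied).

Check applicability: 2d = 32, n = 30.
2d − n = 2 > 0, so Plotkin applies.
Compute d/(2d−n) = 16/2 ≈ 8.0000.
⌊d/(2d−n)⌋ = 8.
Plotkin bound: M ≤ 2·8 = 16.
Given |C| = 15, check: satisfied.
This |C| is below the Plotkin bound.


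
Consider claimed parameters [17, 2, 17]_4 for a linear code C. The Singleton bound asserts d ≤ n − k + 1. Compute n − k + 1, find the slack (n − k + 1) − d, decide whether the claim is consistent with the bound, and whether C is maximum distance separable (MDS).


Singleton RHS = n − k + 1 = 16, slack = -1, bound violated (no such code; not MDS).

Singleton bound: d ≤ n − k + 1.
Here n = 17, k = 2, so n − k + 1 = 16.
Given d = 17, check d ≤ 16: NO.
Slack = (n − k + 1) − d = -1.
The slack is negative: d = 17 exceeds n − k + 1 = 16 by 1, so the Singleton bound is violated and no linear [17, 2, 17]_4 code can exist. In particular it is not MDS (MDS requires d = n − k + 1 exactly).
Description: the claimed parameters are [17, 2, 17]_4; such a code would be impossible (violates the Singleton bound).


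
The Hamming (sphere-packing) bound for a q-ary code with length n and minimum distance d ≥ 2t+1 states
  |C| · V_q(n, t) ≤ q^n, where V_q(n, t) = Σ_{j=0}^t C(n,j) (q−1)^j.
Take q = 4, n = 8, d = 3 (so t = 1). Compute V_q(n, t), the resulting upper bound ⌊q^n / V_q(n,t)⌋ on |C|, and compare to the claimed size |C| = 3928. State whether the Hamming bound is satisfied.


V_q(n, t) = 25, q^n = 65536, Hamming bound = 2621, |C| = 3928 > bound (violated).

Step 1: Compute V_q(n, t) = Σ_{j=0}^1 C(n, j) (q−1)^j.
  j = 0: C(8,0)·(3)^0 = 1·1 = 1.
  j = 1: C(8,1)·(3)^1 = 8·3 = 24.
  V_q(n, t) = 1 + 24 = 25.
Step 2: q^n = 4^8 = 65536.
Step 3: Hamming bound ⌊q^n / V_q(n,t)⌋ = ⌊65536/25⌋ = 2621.
Step 4: Compare |C| = 3928 to 2621: violated.
The claimed |C| lies above the Hamming bound, so no 4-ary code of length 8 with d ≥ 3 can have 3928 codewords.


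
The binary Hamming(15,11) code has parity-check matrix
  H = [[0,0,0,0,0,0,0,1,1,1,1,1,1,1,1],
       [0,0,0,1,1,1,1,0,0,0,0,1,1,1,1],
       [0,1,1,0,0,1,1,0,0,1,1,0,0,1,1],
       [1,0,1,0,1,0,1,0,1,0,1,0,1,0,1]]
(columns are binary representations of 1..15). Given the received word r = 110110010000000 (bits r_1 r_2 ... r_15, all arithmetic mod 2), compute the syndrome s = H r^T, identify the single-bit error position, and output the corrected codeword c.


s = (1, 0, 1, 0)^T, error position = 10, corrected codeword c = 110110010100000

Compute s = H r^T mod 2 one row at a time:
  s_1 = 1 + 0 + 0 + 0 + 0 + 0 + 0 + 0 = 1 ≡ 1 (mod 2).
  s_2 = 1 + 1 + 0 + 0 + 0 + 0 + 0 + 0 = 2 ≡ 0 (mod 2).
  s_3 = 1 + 0 + 0 + 0 + 0 + 0 + 0 + 0 = 1 ≡ 1 (mod 2).
  s_4 = 1 + 0 + 1 + 0 + 0 + 0 + 0 + 0 = 2 ≡ 0 (mod 2).
s = (1, 0, 1, 0)^T — this equals column 10 of H (binary 1010), so error is at position 10.
Correct: flip bit 10 of r = 110110010000000 to get c = 110110010100000.


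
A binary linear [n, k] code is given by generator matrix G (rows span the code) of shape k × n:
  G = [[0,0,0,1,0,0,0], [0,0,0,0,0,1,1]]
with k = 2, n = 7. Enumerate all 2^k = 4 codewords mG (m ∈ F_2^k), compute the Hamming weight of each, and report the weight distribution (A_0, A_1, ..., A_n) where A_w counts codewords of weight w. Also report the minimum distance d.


Weight distribution: A_0 = 1, A_1 = 1, A_2 = 1, A_3 = 1. Minimum distance d = 1.

Enumerate all 2^2 = 4 messages m ∈ F_2^2.
For each, compute codeword c = mG in F_2^7, then tally its weight.
  m = 00 → c = 0000000, weight = 0.
  m = 10 → c = 0001000, weight = 1.
  m = 01 → c = 0000011, weight = 2.
  m = 11 → c = 0001011, weight = 3.
Tally weights:
  weight 0: 1 codewords.
  weight 1: 1 codewords.
  weight 2: 1 codewords.
  weight 3: 1 codewords.
Minimum distance d = smallest w > 0 with A_w > 0 = 1.
Sanity: Σ A_w = 4 = 2^2 = 4 ✓.


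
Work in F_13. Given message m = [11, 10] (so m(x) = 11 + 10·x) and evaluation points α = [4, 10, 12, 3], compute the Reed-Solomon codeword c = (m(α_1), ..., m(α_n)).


c = [12, 7, 1, 2]

Message polynomial: m(x) = 11 + 10·x (mod 13).
For each evaluation point α_i, compute m(α_i) mod 13:
  α_1 = 4: Horner steps 10 → 12, so m(4) = 12.
  α_2 = 10: Horner steps 10 → 7, so m(10) = 7.
  α_3 = 12: Horner steps 10 → 1, so m(12) = 1.
  α_4 = 3: Horner steps 10 → 2, so m(3) = 2.
Codeword c = [12, 7, 1, 2] ∈ F_13^4.


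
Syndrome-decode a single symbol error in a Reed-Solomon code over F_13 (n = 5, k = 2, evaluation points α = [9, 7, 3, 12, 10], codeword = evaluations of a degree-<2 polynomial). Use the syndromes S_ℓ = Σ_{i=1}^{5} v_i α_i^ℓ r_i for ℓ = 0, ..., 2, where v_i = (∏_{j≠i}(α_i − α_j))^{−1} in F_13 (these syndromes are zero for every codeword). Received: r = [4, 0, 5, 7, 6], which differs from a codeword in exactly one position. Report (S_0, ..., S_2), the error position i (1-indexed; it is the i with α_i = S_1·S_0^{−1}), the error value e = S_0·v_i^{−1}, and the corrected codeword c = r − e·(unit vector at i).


S = (1, 12, 1), error at position 4, error magnitude e = 10, c = [4, 0, 5, 10, 6].

Step 1: column multipliers v_i = (∏_{j≠i}(α_i − α_j))^{−1} mod 13.
  i = 1 (α = 9): (9−7)(9−3)(9−12)(9−10) = 2·6·(−3)·(−1) = 36 ≡ 10, so v_1 = 10^{−1} = 4 (mod 13).
  i = 2 (α = 7): (7−9)(7−3)(7−12)(7−10) = (−2)·4·(−5)·(−3) = −120 ≡ 10, so v_2 = 10^{−1} = 4 (mod 13).
  i = 3 (α = 3): (3−9)(3−7)(3−12)(3−10) = (−6)·(−4)·(−9)·(−7) = 1512 ≡ 4, so v_3 = 4^{−1} = 10 (mod 13).
  i = 4 (α = 12): (12−9)(12−7)(12−3)(12−10) = 3·5·9·2 = 270 ≡ 10, so v_4 = 10^{−1} = 4 (mod 13).
  i = 5 (α = 10): (10−9)(10−7)(10−3)(10−12) = 1·3·7·(−2) = −42 ≡ 10, so v_5 = 10^{−1} = 4 (mod 13).
  v = [4, 4, 10, 4, 4].
Step 2: syndromes of r = [4, 0, 5, 7, 6] (all sums mod 13).
  S_0 = Σ v_i r_i = 4·4 + 4·0 + 10·5 + 4·7 + 4·6 = 118 ≡ 1.
  S_1 = Σ v_i α_i r_i = 4·9·4 + 4·7·0 + 10·3·5 + 4·12·7 + 4·10·6 = 870 ≡ 12.
  α_i^2 mod 13 = [3, 10, 9, 1, 9].
  S_2 = Σ v_i α_i^2 r_i = 4·3·4 + 4·10·0 + 10·9·5 + 4·1·7 + 4·9·6 = 742 ≡ 1.
  S = (1, 12, 1) ≠ 0, so r is not a codeword (an error is present).
Step 3: locate the error. For a single error e at position i, S_ℓ = v_i·e·α_i^ℓ, so α_err = S_1/S_0.
  S_0^{−1} = 1^{−1} = 1 (mod 13), so α_err = 12·1 = 12 ≡ 12 = α_4. Error position i = 4.
  Consistency check: S_2/S_1 = 1·12 = 12 ≡ 12 = α_err ✓ (single-error assumption holds).
Step 4: error magnitude e = S_0/v_4 = S_0·∏_{j≠4}(α_4 − α_j) = 1·10 = 10 ≡ 10 (mod 13).
Step 5: correct position 4: c_4 = r_4 − e = 7 − 10 ≡ 10 (mod 13). Hence c = [4, 0, 5, 10, 6].
  Check: interpolating c through the α_i gives m(x) = 12 + 2·x (degree < 2) with m(α_i) = c_i for every i, so c is indeed a codeword.


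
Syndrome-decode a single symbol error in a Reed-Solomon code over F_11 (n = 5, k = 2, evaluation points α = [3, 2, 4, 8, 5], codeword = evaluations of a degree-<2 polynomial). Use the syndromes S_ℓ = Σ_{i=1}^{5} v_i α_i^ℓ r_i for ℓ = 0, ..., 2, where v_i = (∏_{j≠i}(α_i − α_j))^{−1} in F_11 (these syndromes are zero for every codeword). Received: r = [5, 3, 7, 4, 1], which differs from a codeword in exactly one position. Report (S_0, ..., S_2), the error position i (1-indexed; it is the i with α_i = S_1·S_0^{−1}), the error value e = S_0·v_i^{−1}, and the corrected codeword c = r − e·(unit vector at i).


S = (9, 1, 5), error at position 5, error magnitude e = 3, c = [5, 3, 7, 4, 9].

Step 1: column multipliers v_i = (∏_{j≠i}(α_i − α_j))^{−1} mod 11.
  i = 1 (α = 3): (3−2)(3−4)(3−8)(3−5) = 1·(−1)·(−5)·(−2) = −10 ≡ 1, so v_1 = 1^{−1} = 1 (mod 11).
  i = 2 (α = 2): (2−3)(2−4)(2−8)(2−5) = (−1)·(−2)·(−6)·(−3) = 36 ≡ 3, so v_2 = 3^{−1} = 4 (mod 11).
  i = 3 (α = 4): (4−3)(4−2)(4−8)(4−5) = 1·2·(−4)·(−1) = 8 ≡ 8, so v_3 = 8^{−1} = 7 (mod 11).
  i = 4 (α = 8): (8−3)(8−2)(8−4)(8−5) = 5·6·4·3 = 360 ≡ 8, so v_4 = 8^{−1} = 7 (mod 11).
  i = 5 (α = 5): (5−3)(5−2)(5−4)(5−8) = 2·3·1·(−3) = −18 ≡ 4, so v_5 = 4^{−1} = 3 (mod 11).
  v = [1, 4, 7, 7, 3].
Step 2: syndromes of r = [5, 3, 7, 4, 1] (all sums mod 11).
  S_0 = Σ v_i r_i = 1·5 + 4·3 + 7·7 + 7·4 + 3·1 = 97 ≡ 9.
  S_1 = Σ v_i α_i r_i = 1·3·5 + 4·2·3 + 7·4·7 + 7·8·4 + 3·5·1 = 474 ≡ 1.
  α_i^2 mod 11 = [9, 4, 5, 9, 3].
  S_2 = Σ v_i α_i^2 r_i = 1·9·5 + 4·4·3 + 7·5·7 + 7·9·4 + 3·3·1 = 599 ≡ 5.
  S = (9, 1, 5) ≠ 0, so r is not a codeword (an error is present).
Step 3: locate the error. For a single error e at position i, S_ℓ = v_i·e·α_i^ℓ, so α_err = S_1/S_0.
  S_0^{−1} = 9^{−1} = 5 (mod 11), so α_err = 1·5 = 5 ≡ 5 = α_5. Error position i = 5.
  Consistency check: S_2/S_1 = 5·1 = 5 ≡ 5 = α_err ✓ (single-error assumption holds).
Step 4: error magnitude e = S_0/v_5 = S_0·∏_{j≠5}(α_5 − α_j) = 9·4 = 36 ≡ 3 (mod 11).
Step 5: correct position 5: c_5 = r_5 − e = 1 − 3 ≡ 9 (mod 11). Hence c = [5, 3, 7, 4, 9].
  Check: interpolating c through the α_i gives m(x) = 10 + 2·x (degree < 2) with m(α_i) = c_i for every i, so c is indeed a codeword.


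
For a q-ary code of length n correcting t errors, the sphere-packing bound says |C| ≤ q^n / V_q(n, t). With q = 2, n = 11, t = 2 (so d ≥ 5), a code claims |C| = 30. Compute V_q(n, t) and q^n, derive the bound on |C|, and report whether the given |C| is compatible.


V_q(n, t) = 67, q^n = 2048, Hamming bound = 30, |C| = 30 ≤ bound (satisfied).

Step 1: Compute V_q(n, t) = Σ_{j=0}^2 C(n, j) (q−1)^j.
  j = 0: C(11,0)·(1)^0 = 1·1 = 1.
  j = 1: C(11,1)·(1)^1 = 11·1 = 11.
  j = 2: C(11,2)·(1)^2 = 55·1 = 55.
  V_q(n, t) = 1 + 11 + 55 = 67.
Step 2: q^n = 2^11 = 2048.
Step 3: Hamming bound ⌊q^n / V_q(n,t)⌋ = ⌊2048/67⌋ = 30.
Step 4: Compare |C| = 30 to 30: satisfied.
The claimed |C| lies at the Hamming bound (tight).


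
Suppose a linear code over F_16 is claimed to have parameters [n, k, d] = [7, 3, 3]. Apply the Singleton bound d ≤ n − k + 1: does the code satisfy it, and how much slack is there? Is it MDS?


Singleton RHS = n − k + 1 = 5, slack = 2, bound satisfied, not MDS.

Singleton bound: d ≤ n − k + 1.
Here n = 7, k = 3, so n − k + 1 = 5.
Given d = 3, check d ≤ 5: YES.
Slack = (n − k + 1) − d = 2.
The code is NOT MDS (slack = 2 > 0).
Description: the claimed parameters are [7, 3, 3]_16; such a code would be non-MDS.


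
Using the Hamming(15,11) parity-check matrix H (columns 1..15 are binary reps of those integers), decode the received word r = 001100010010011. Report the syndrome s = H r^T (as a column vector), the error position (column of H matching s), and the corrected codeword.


s = (0, 1, 0, 1)^T, error position = 5, corrected codeword c = 001110010010011

Compute s = H r^T mod 2 one row at a time:
  s_1 = 1 + 0 + 0 + 1 + 0 + 0 + 1 + 1 = 4 ≡ 0 (mod 2).
  s_2 = 1 + 0 + 0 + 0 + 0 + 0 + 1 + 1 = 3 ≡ 1 (mod 2).
  s_3 = 0 + 1 + 0 + 0 + 0 + 1 + 1 + 1 = 4 ≡ 0 (mod 2).
  s_4 = 0 + 1 + 0 + 0 + 0 + 1 + 0 + 1 = 3 ≡ 1 (mod 2).
s = (0, 1, 0, 1)^T — this equals column 5 of H (binary 0101), so error is at position 5.
Correct: flip bit 5 of r = 001100010010011 to get c = 001110010010011.


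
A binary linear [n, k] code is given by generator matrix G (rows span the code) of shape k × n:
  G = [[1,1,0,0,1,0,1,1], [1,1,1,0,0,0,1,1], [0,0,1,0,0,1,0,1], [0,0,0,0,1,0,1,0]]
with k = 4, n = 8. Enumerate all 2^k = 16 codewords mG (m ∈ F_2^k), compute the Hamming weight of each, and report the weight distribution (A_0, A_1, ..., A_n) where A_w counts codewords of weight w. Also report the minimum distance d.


Weight distribution: A_0 = 1, A_2 = 3, A_3 = 4, A_4 = 3, A_5 = 4, A_6 = 1. Minimum distance d = 2.

Enumerate all 2^4 = 16 messages m ∈ F_2^4.
For each, compute codeword c = mG in F_2^8, then tally its weight.
  m = 0000 → c = 00000000, weight = 0.
  m = 1000 → c = 11001011, weight = 5.
  m = 0100 → c = 11100011, weight = 5.
  m = 1100 → c = 00101000, weight = 2.
  m = 0010 → c = 00100101, weight = 3.
  m = 1010 → c = 11101110, weight = 6.
  m = 0110 → c = 11000110, weight = 4.
  m = 1110 → c = 00001101, weight = 3.
  m = 0001 → c = 00001010, weight = 2.
  m = 1001 → c = 11000001, weight = 3.
  m = 0101 → c = 11101001, weight = 5.
  m = 1101 → c = 00100010, weight = 2.
  m = 0011 → c = 00101111, weight = 5.
  m = 1011 → c = 11100100, weight = 4.
  m = 0111 → c = 11001100, weight = 4.
  m = 1111 → c = 00000111, weight = 3.
Tally weights:
  weight 0: 1 codewords.
  weight 2: 3 codewords.
  weight 3: 4 codewords.
  weight 4: 3 codewords.
  weight 5: 4 codewords.
  weight 6: 1 codewords.
Minimum distance d = smallest w > 0 with A_w > 0 = 2.
Sanity: Σ A_w = 16 = 2^4 = 16 ✓.
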